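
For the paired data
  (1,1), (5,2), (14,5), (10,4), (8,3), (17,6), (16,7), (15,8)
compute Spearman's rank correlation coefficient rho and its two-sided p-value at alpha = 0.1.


Step 1: Rank x and y separately (midranks; no ties here).
rank(x): 1->1, 5->2, 14->5, 10->4, 8->3, 17->8, 16->7, 15->6
rank(y): 1->1, 2->2, 5->5, 4->4, 3->3, 6->6, 7->7, 8->8
Step 2: d_i = R_x(i) - R_y(i); compute d_i^2.
  (1-1)^2=0, (2-2)^2=0, (5-5)^2=0, (4-4)^2=0, (3-3)^2=0, (8-6)^2=4, (7-7)^2=0, (6-8)^2=4
sum(d^2) = 8.
Step 3: rho = 1 - 6*8 / (8*(8^2 - 1)) = 1 - 48/504 = 0.904762.
Step 4: Under H0, t = rho * sqrt((n-2)/(1-rho^2)) = 5.2034 ~ t(6).
Step 5: Two-sided p-value from the t-distribution with 6 df = 0.002008.
Step 6: alpha = 0.1. reject H0.

rho = 0.9048, p = 0.002008, reject H0 at alpha = 0.1.


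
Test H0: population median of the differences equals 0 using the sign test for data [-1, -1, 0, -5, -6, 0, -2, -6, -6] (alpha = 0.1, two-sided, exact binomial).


Step 1: Discard zero differences. Original n = 9; n_eff = number of nonzero differences = 7.
Nonzero differences (with sign): -1, -1, -5, -6, -2, -6, -6
Step 2: Count signs: positive = 0, negative = 7.
Step 3: Under H0: P(positive) = 0.5, so the number of positives S ~ Bin(7, 0.5).
Step 4: Two-sided exact p-value = sum of Bin(7,0.5) probabilities at or below the observed probability = 0.015625.
Step 5: alpha = 0.1. reject H0.

n_eff = 7, pos = 0, neg = 7, p = 0.015625, reject H0.


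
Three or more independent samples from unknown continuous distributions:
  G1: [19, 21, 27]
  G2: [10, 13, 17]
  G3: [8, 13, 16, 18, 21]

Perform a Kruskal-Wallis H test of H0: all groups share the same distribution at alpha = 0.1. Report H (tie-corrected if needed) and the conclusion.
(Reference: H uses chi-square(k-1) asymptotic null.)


Step 1: Combine all N = 11 observations and assign midranks.
sorted (value, group, rank): (8,G3,1), (10,G2,2), (13,G2,3.5), (13,G3,3.5), (16,G3,5), (17,G2,6), (18,G3,7), (19,G1,8), (21,G1,9.5), (21,G3,9.5), (27,G1,11)
Step 2: Sum ranks within each group.
R_1 = 28.5 (n_1 = 3)
R_2 = 11.5 (n_2 = 3)
R_3 = 26 (n_3 = 5)
Step 3: H = 12/(N(N+1)) * sum(R_i^2/n_i) - 3(N+1)
     = 12/(11*12) * (28.5^2/3 + 11.5^2/3 + 26^2/5) - 3*12
     = 0.090909 * 450.033 - 36
     = 4.912121.
Step 4: Ties present; correction factor C = 1 - 12/(11^3 - 11) = 0.990909. Corrected H = 4.912121 / 0.990909 = 4.957187.
Step 5: Under H0, H ~ chi^2(2); p-value = 0.083861.
Step 6: alpha = 0.1. reject H0.

H = 4.9572, df = 2, p = 0.083861, reject H0.


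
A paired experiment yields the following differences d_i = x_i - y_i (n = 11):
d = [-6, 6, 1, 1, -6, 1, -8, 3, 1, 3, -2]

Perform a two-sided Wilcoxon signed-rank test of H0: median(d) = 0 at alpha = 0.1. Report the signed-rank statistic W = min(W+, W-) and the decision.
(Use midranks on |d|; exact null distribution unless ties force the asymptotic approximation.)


Step 1: Drop any zero differences (none here) and take |d_i|.
|d| = [6, 6, 1, 1, 6, 1, 8, 3, 1, 3, 2]
Step 2: Midrank |d_i| (ties get averaged ranks).
ranks: |6|->9, |6|->9, |1|->2.5, |1|->2.5, |6|->9, |1|->2.5, |8|->11, |3|->6.5, |1|->2.5, |3|->6.5, |2|->5
Step 3: Attach original signs; sum ranks with positive sign and with negative sign.
W+ = 9 + 2.5 + 2.5 + 2.5 + 6.5 + 2.5 + 6.5 = 32
W- = 9 + 9 + 11 + 5 = 34
(Check: W+ + W- = 66 should equal n(n+1)/2 = 66.)
Step 4: Test statistic W = min(W+, W-) = 32.
Step 5: Ties in |d|, so use the tie-corrected normal approximation.
        E[W] = n(n+1)/4 = 11*12/4 = 33.
        Tie groups: |d|=1 (t=4), |d|=3 (t=2), |d|=6 (t=3); sum(t^3 - t) = 90.
        Var[W] = n(n+1)(2n+1)/24 - sum(t^3-t)/48 = 3036/24 - 90/48 = 124.625.
        z = (W - E[W]) / sqrt(Var[W]) = (32 - 33) / 11.1636 = -0.0896.
        Two-sided p = 2*Phi(z) = 0.928623.
Step 6: alpha = 0.1. fail to reject H0.

W+ = 32, W- = 34, W = min = 32, p = 0.928623, fail to reject H0.


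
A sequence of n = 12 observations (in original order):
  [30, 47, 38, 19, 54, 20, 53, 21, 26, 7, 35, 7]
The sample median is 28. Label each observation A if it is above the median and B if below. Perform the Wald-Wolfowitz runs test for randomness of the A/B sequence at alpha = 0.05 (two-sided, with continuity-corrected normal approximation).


Step 1: Compute median = 28; label A = above, B = below.
Labels in order: AAABABABBBAB  (n_A = 6, n_B = 6)
Step 2: Count runs R = 8.
Step 3: Under H0 (random ordering), E[R] = 2*n_A*n_B/(n_A+n_B) + 1 = 2*6*6/12 + 1 = 7.0000.
        Var[R] = 2*n_A*n_B*(2*n_A*n_B - n_A - n_B) / ((n_A+n_B)^2 * (n_A+n_B-1)) = 4320/1584 = 2.7273.
        SD[R] = 1.6514.
Step 4: Continuity-corrected z = (R - 0.5 - E[R]) / SD[R] = (8 - 0.5 - 7.0000) / 1.6514 = 0.3028.
Step 5: Two-sided p-value via normal approximation = 2*(1 - Phi(|z|)) = 0.762069.
Step 6: alpha = 0.05. fail to reject H0.

R = 8, z = 0.3028, p = 0.762069, fail to reject H0.


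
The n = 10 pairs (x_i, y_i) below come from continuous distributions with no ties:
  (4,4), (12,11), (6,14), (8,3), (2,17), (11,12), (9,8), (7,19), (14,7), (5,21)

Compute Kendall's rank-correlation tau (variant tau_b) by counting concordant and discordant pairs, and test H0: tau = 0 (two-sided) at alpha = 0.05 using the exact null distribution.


Step 1: Enumerate the 45 unordered pairs (i,j) with i<j and classify each by sign(x_j-x_i) * sign(y_j-y_i).
  (1,2):dx=+8,dy=+7->C; (1,3):dx=+2,dy=+10->C; (1,4):dx=+4,dy=-1->D; (1,5):dx=-2,dy=+13->D
  (1,6):dx=+7,dy=+8->C; (1,7):dx=+5,dy=+4->C; (1,8):dx=+3,dy=+15->C; (1,9):dx=+10,dy=+3->C
  (1,10):dx=+1,dy=+17->C; (2,3):dx=-6,dy=+3->D; (2,4):dx=-4,dy=-8->C; (2,5):dx=-10,dy=+6->D
  (2,6):dx=-1,dy=+1->D; (2,7):dx=-3,dy=-3->C; (2,8):dx=-5,dy=+8->D; (2,9):dx=+2,dy=-4->D
  (2,10):dx=-7,dy=+10->D; (3,4):dx=+2,dy=-11->D; (3,5):dx=-4,dy=+3->D; (3,6):dx=+5,dy=-2->D
  (3,7):dx=+3,dy=-6->D; (3,8):dx=+1,dy=+5->C; (3,9):dx=+8,dy=-7->D; (3,10):dx=-1,dy=+7->D
  (4,5):dx=-6,dy=+14->D; (4,6):dx=+3,dy=+9->C; (4,7):dx=+1,dy=+5->C; (4,8):dx=-1,dy=+16->D
  (4,9):dx=+6,dy=+4->C; (4,10):dx=-3,dy=+18->D; (5,6):dx=+9,dy=-5->D; (5,7):dx=+7,dy=-9->D
  (5,8):dx=+5,dy=+2->C; (5,9):dx=+12,dy=-10->D; (5,10):dx=+3,dy=+4->C; (6,7):dx=-2,dy=-4->C
  (6,8):dx=-4,dy=+7->D; (6,9):dx=+3,dy=-5->D; (6,10):dx=-6,dy=+9->D; (7,8):dx=-2,dy=+11->D
  (7,9):dx=+5,dy=-1->D; (7,10):dx=-4,dy=+13->D; (8,9):dx=+7,dy=-12->D; (8,10):dx=-2,dy=+2->D
  (9,10):dx=-9,dy=+14->D
Step 2: C = 16, D = 29, total pairs = 45.
Step 3: tau = (C - D)/(n(n-1)/2) = (16 - 29)/45 = -0.288889.
Step 4: Exact two-sided p-value (enumerate n! = 3628800 permutations of y under H0): p = 0.291248.
Step 5: alpha = 0.05. fail to reject H0.

tau_b = -0.2889 (C=16, D=29), p = 0.291248, fail to reject H0.


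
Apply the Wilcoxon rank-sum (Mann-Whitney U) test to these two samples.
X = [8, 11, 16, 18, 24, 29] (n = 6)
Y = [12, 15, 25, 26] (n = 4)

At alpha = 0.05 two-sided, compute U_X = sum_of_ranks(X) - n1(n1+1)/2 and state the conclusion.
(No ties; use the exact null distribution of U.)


Step 1: Combine and sort all 10 observations; assign midranks.
sorted (value, group): (8,X), (11,X), (12,Y), (15,Y), (16,X), (18,X), (24,X), (25,Y), (26,Y), (29,X)
ranks: 8->1, 11->2, 12->3, 15->4, 16->5, 18->6, 24->7, 25->8, 26->9, 29->10
Step 2: Rank sum for X: R1 = 1 + 2 + 5 + 6 + 7 + 10 = 31.
Step 3: U_X = R1 - n1(n1+1)/2 = 31 - 6*7/2 = 31 - 21 = 10.
       U_Y = n1*n2 - U_X = 24 - 10 = 14.
Step 4: No ties, so the exact null distribution of U (based on enumerating the C(10,6) = 210 equally likely rank assignments) gives the two-sided p-value.
Step 5: p-value = 0.761905; compare to alpha = 0.05. fail to reject H0.

U_X = 10, p = 0.761905, fail to reject H0 at alpha = 0.05.


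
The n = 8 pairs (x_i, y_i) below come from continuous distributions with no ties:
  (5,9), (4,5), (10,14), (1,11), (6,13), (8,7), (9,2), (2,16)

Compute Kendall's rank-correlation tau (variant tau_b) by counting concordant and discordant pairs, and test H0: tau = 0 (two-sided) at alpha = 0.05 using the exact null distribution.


Step 1: Enumerate the 28 unordered pairs (i,j) with i<j and classify each by sign(x_j-x_i) * sign(y_j-y_i).
  (1,2):dx=-1,dy=-4->C; (1,3):dx=+5,dy=+5->C; (1,4):dx=-4,dy=+2->D; (1,5):dx=+1,dy=+4->C
  (1,6):dx=+3,dy=-2->D; (1,7):dx=+4,dy=-7->D; (1,8):dx=-3,dy=+7->D; (2,3):dx=+6,dy=+9->C
  (2,4):dx=-3,dy=+6->D; (2,5):dx=+2,dy=+8->C; (2,6):dx=+4,dy=+2->C; (2,7):dx=+5,dy=-3->D
  (2,8):dx=-2,dy=+11->D; (3,4):dx=-9,dy=-3->C; (3,5):dx=-4,dy=-1->C; (3,6):dx=-2,dy=-7->C
  (3,7):dx=-1,dy=-12->C; (3,8):dx=-8,dy=+2->D; (4,5):dx=+5,dy=+2->C; (4,6):dx=+7,dy=-4->D
  (4,7):dx=+8,dy=-9->D; (4,8):dx=+1,dy=+5->C; (5,6):dx=+2,dy=-6->D; (5,7):dx=+3,dy=-11->D
  (5,8):dx=-4,dy=+3->D; (6,7):dx=+1,dy=-5->D; (6,8):dx=-6,dy=+9->D; (7,8):dx=-7,dy=+14->D
Step 2: C = 12, D = 16, total pairs = 28.
Step 3: tau = (C - D)/(n(n-1)/2) = (12 - 16)/28 = -0.142857.
Step 4: Exact two-sided p-value (enumerate n! = 40320 permutations of y under H0): p = 0.719544.
Step 5: alpha = 0.05. fail to reject H0.

tau_b = -0.1429 (C=12, D=16), p = 0.719544, fail to reject H0.


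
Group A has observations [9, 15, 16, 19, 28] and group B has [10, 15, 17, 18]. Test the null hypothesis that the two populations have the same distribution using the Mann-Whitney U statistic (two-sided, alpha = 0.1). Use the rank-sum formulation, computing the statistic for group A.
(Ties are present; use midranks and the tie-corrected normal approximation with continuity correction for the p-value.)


Step 1: Combine and sort all 9 observations; assign midranks.
sorted (value, group): (9,X), (10,Y), (15,X), (15,Y), (16,X), (17,Y), (18,Y), (19,X), (28,X)
ranks: 9->1, 10->2, 15->3.5, 15->3.5, 16->5, 17->6, 18->7, 19->8, 28->9
Step 2: Rank sum for X: R1 = 1 + 3.5 + 5 + 8 + 9 = 26.5.
Step 3: U_X = R1 - n1(n1+1)/2 = 26.5 - 5*6/2 = 26.5 - 15 = 11.5.
       U_Y = n1*n2 - U_X = 20 - 11.5 = 8.5.
Step 4: Ties are present, so use the tie-corrected normal approximation (with continuity correction) for the p-value.
Step 5: p-value = 0.805701; compare to alpha = 0.1. fail to reject H0.

U_X = 11.5, p = 0.805701, fail to reject H0 at alpha = 0.1.


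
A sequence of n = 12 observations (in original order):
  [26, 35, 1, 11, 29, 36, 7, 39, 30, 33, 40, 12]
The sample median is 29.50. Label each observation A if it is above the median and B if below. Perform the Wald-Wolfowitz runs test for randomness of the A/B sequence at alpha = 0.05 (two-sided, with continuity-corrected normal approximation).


Step 1: Compute median = 29.50; label A = above, B = below.
Labels in order: BABBBABAAAAB  (n_A = 6, n_B = 6)
Step 2: Count runs R = 7.
Step 3: Under H0 (random ordering), E[R] = 2*n_A*n_B/(n_A+n_B) + 1 = 2*6*6/12 + 1 = 7.0000.
        Var[R] = 2*n_A*n_B*(2*n_A*n_B - n_A - n_B) / ((n_A+n_B)^2 * (n_A+n_B-1)) = 4320/1584 = 2.7273.
        SD[R] = 1.6514.
Step 4: R = E[R], so z = 0 with no continuity correction.
Step 5: Two-sided p-value via normal approximation = 2*(1 - Phi(|z|)) = 1.000000.
Step 6: alpha = 0.05. fail to reject H0.

R = 7, z = 0.0000, p = 1.000000, fail to reject H0.


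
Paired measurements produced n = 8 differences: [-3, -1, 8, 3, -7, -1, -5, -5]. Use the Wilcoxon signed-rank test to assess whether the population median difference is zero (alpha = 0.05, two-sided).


Step 1: Drop any zero differences (none here) and take |d_i|.
|d| = [3, 1, 8, 3, 7, 1, 5, 5]
Step 2: Midrank |d_i| (ties get averaged ranks).
ranks: |3|->3.5, |1|->1.5, |8|->8, |3|->3.5, |7|->7, |1|->1.5, |5|->5.5, |5|->5.5
Step 3: Attach original signs; sum ranks with positive sign and with negative sign.
W+ = 8 + 3.5 = 11.5
W- = 3.5 + 1.5 + 7 + 1.5 + 5.5 + 5.5 = 24.5
(Check: W+ + W- = 36 should equal n(n+1)/2 = 36.)
Step 4: Test statistic W = min(W+, W-) = 11.5.
Step 5: Ties in |d|, so use the tie-corrected normal approximation.
        E[W] = n(n+1)/4 = 8*9/4 = 18.
        Tie groups: |d|=1 (t=2), |d|=3 (t=2), |d|=5 (t=2); sum(t^3 - t) = 18.
        Var[W] = n(n+1)(2n+1)/24 - sum(t^3-t)/48 = 1224/24 - 18/48 = 50.625.
        z = (W - E[W]) / sqrt(Var[W]) = (11.5 - 18) / 7.1151 = -0.9135.
        Two-sided p = 2*Phi(z) = 0.360955.
Step 6: alpha = 0.05. fail to reject H0.

W+ = 11.5, W- = 24.5, W = min = 11.5, p = 0.360955, fail to reject H0.


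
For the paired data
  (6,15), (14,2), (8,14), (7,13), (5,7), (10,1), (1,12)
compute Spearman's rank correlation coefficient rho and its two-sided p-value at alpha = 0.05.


Step 1: Rank x and y separately (midranks; no ties here).
rank(x): 6->3, 14->7, 8->5, 7->4, 5->2, 10->6, 1->1
rank(y): 15->7, 2->2, 14->6, 13->5, 7->3, 1->1, 12->4
Step 2: d_i = R_x(i) - R_y(i); compute d_i^2.
  (3-7)^2=16, (7-2)^2=25, (5-6)^2=1, (4-5)^2=1, (2-3)^2=1, (6-1)^2=25, (1-4)^2=9
sum(d^2) = 78.
Step 3: rho = 1 - 6*78 / (7*(7^2 - 1)) = 1 - 468/336 = -0.392857.
Step 4: Under H0, t = rho * sqrt((n-2)/(1-rho^2)) = -0.9553 ~ t(5).
Step 5: Two-sided p-value from the t-distribution with 5 df = 0.383317.
Step 6: alpha = 0.05. fail to reject H0.

rho = -0.3929, p = 0.383317, fail to reject H0 at alpha = 0.05.


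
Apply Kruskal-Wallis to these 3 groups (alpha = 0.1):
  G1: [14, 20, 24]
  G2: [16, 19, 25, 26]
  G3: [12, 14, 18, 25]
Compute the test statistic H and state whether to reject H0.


Step 1: Combine all N = 11 observations and assign midranks.
sorted (value, group, rank): (12,G3,1), (14,G1,2.5), (14,G3,2.5), (16,G2,4), (18,G3,5), (19,G2,6), (20,G1,7), (24,G1,8), (25,G2,9.5), (25,G3,9.5), (26,G2,11)
Step 2: Sum ranks within each group.
R_1 = 17.5 (n_1 = 3)
R_2 = 30.5 (n_2 = 4)
R_3 = 18 (n_3 = 4)
Step 3: H = 12/(N(N+1)) * sum(R_i^2/n_i) - 3(N+1)
     = 12/(11*12) * (17.5^2/3 + 30.5^2/4 + 18^2/4) - 3*12
     = 0.090909 * 415.646 - 36
     = 1.785985.
Step 4: Ties present; correction factor C = 1 - 12/(11^3 - 11) = 0.990909. Corrected H = 1.785985 / 0.990909 = 1.802370.
Step 5: Under H0, H ~ chi^2(2); p-value = 0.406088.
Step 6: alpha = 0.1. fail to reject H0.

H = 1.8024, df = 2, p = 0.406088, fail to reject H0.


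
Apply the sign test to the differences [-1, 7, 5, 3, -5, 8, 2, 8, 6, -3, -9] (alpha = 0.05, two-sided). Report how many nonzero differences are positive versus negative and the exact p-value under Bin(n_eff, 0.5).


Step 1: Discard zero differences. Original n = 11; n_eff = number of nonzero differences = 11.
Nonzero differences (with sign): -1, +7, +5, +3, -5, +8, +2, +8, +6, -3, -9
Step 2: Count signs: positive = 7, negative = 4.
Step 3: Under H0: P(positive) = 0.5, so the number of positives S ~ Bin(11, 0.5).
Step 4: Two-sided exact p-value = sum of Bin(11,0.5) probabilities at or below the observed probability = 0.548828.
Step 5: alpha = 0.05. fail to reject H0.

n_eff = 11, pos = 7, neg = 4, p = 0.548828, fail to reject H0.


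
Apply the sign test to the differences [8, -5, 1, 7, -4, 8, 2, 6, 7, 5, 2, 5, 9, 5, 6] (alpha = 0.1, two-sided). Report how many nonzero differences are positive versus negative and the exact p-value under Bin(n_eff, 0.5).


Step 1: Discard zero differences. Original n = 15; n_eff = number of nonzero differences = 15.
Nonzero differences (with sign): +8, -5, +1, +7, -4, +8, +2, +6, +7, +5, +2, +5, +9, +5, +6
Step 2: Count signs: positive = 13, negative = 2.
Step 3: Under H0: P(positive) = 0.5, so the number of positives S ~ Bin(15, 0.5).
Step 4: Two-sided exact p-value = sum of Bin(15,0.5) probabilities at or below the observed probability = 0.007385.
Step 5: alpha = 0.1. reject H0.

n_eff = 15, pos = 13, neg = 2, p = 0.007385, reject H0.


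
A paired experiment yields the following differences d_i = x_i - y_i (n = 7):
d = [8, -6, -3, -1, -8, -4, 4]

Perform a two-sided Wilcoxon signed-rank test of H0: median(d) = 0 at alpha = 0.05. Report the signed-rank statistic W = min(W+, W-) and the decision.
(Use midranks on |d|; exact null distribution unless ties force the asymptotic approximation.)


Step 1: Drop any zero differences (none here) and take |d_i|.
|d| = [8, 6, 3, 1, 8, 4, 4]
Step 2: Midrank |d_i| (ties get averaged ranks).
ranks: |8|->6.5, |6|->5, |3|->2, |1|->1, |8|->6.5, |4|->3.5, |4|->3.5
Step 3: Attach original signs; sum ranks with positive sign and with negative sign.
W+ = 6.5 + 3.5 = 10
W- = 5 + 2 + 1 + 6.5 + 3.5 = 18
(Check: W+ + W- = 28 should equal n(n+1)/2 = 28.)
Step 4: Test statistic W = min(W+, W-) = 10.
Step 5: Ties in |d|, so use the tie-corrected normal approximation.
        E[W] = n(n+1)/4 = 7*8/4 = 14.
        Tie groups: |d|=4 (t=2), |d|=8 (t=2); sum(t^3 - t) = 12.
        Var[W] = n(n+1)(2n+1)/24 - sum(t^3-t)/48 = 840/24 - 12/48 = 34.75.
        z = (W - E[W]) / sqrt(Var[W]) = (10 - 14) / 5.8949 = -0.6786.
        Two-sided p = 2*Phi(z) = 0.497422.
Step 6: alpha = 0.05. fail to reject H0.

W+ = 10, W- = 18, W = min = 10, p = 0.497422, fail to reject H0.


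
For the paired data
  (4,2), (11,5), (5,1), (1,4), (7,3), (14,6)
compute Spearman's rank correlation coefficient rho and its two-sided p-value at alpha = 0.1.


Step 1: Rank x and y separately (midranks; no ties here).
rank(x): 4->2, 11->5, 5->3, 1->1, 7->4, 14->6
rank(y): 2->2, 5->5, 1->1, 4->4, 3->3, 6->6
Step 2: d_i = R_x(i) - R_y(i); compute d_i^2.
  (2-2)^2=0, (5-5)^2=0, (3-1)^2=4, (1-4)^2=9, (4-3)^2=1, (6-6)^2=0
sum(d^2) = 14.
Step 3: rho = 1 - 6*14 / (6*(6^2 - 1)) = 1 - 84/210 = 0.600000.
Step 4: Under H0, t = rho * sqrt((n-2)/(1-rho^2)) = 1.5000 ~ t(4).
Step 5: Two-sided p-value from the t-distribution with 4 df = 0.208000.
Step 6: alpha = 0.1. fail to reject H0.

rho = 0.6000, p = 0.208000, fail to reject H0 at alpha = 0.1.


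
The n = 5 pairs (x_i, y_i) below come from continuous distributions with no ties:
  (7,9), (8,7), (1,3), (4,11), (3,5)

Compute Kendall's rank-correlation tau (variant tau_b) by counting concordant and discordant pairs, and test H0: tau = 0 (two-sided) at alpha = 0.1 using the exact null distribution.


Step 1: Enumerate the 10 unordered pairs (i,j) with i<j and classify each by sign(x_j-x_i) * sign(y_j-y_i).
  (1,2):dx=+1,dy=-2->D; (1,3):dx=-6,dy=-6->C; (1,4):dx=-3,dy=+2->D; (1,5):dx=-4,dy=-4->C
  (2,3):dx=-7,dy=-4->C; (2,4):dx=-4,dy=+4->D; (2,5):dx=-5,dy=-2->C; (3,4):dx=+3,dy=+8->C
  (3,5):dx=+2,dy=+2->C; (4,5):dx=-1,dy=-6->C
Step 2: C = 7, D = 3, total pairs = 10.
Step 3: tau = (C - D)/(n(n-1)/2) = (7 - 3)/10 = 0.400000.
Step 4: Exact two-sided p-value (enumerate n! = 120 permutations of y under H0): p = 0.483333.
Step 5: alpha = 0.1. fail to reject H0.

tau_b = 0.4000 (C=7, D=3), p = 0.483333, fail to reject H0.


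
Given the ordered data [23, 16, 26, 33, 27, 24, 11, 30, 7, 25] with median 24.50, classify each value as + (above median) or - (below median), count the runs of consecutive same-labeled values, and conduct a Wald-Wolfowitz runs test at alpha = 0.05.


Step 1: Compute median = 24.50; label A = above, B = below.
Labels in order: BBAAABBABA  (n_A = 5, n_B = 5)
Step 2: Count runs R = 6.
Step 3: Under H0 (random ordering), E[R] = 2*n_A*n_B/(n_A+n_B) + 1 = 2*5*5/10 + 1 = 6.0000.
        Var[R] = 2*n_A*n_B*(2*n_A*n_B - n_A - n_B) / ((n_A+n_B)^2 * (n_A+n_B-1)) = 2000/900 = 2.2222.
        SD[R] = 1.4907.
Step 4: R = E[R], so z = 0 with no continuity correction.
Step 5: Two-sided p-value via normal approximation = 2*(1 - Phi(|z|)) = 1.000000.
Step 6: alpha = 0.05. fail to reject H0.

R = 6, z = 0.0000, p = 1.000000, fail to reject H0.


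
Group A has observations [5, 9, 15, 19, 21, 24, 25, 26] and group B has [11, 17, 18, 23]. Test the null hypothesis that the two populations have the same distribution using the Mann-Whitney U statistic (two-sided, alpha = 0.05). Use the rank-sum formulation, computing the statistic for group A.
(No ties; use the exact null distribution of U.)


Step 1: Combine and sort all 12 observations; assign midranks.
sorted (value, group): (5,X), (9,X), (11,Y), (15,X), (17,Y), (18,Y), (19,X), (21,X), (23,Y), (24,X), (25,X), (26,X)
ranks: 5->1, 9->2, 11->3, 15->4, 17->5, 18->6, 19->7, 21->8, 23->9, 24->10, 25->11, 26->12
Step 2: Rank sum for X: R1 = 1 + 2 + 4 + 7 + 8 + 10 + 11 + 12 = 55.
Step 3: U_X = R1 - n1(n1+1)/2 = 55 - 8*9/2 = 55 - 36 = 19.
       U_Y = n1*n2 - U_X = 32 - 19 = 13.
Step 4: No ties, so the exact null distribution of U (based on enumerating the C(12,8) = 495 equally likely rank assignments) gives the two-sided p-value.
Step 5: p-value = 0.682828; compare to alpha = 0.05. fail to reject H0.

U_X = 19, p = 0.682828, fail to reject H0 at alpha = 0.05.


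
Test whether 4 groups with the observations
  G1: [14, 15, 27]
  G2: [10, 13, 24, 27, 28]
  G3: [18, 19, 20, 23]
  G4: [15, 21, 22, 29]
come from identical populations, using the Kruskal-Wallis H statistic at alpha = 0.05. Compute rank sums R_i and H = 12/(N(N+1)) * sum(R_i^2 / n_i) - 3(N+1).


Step 1: Combine all N = 16 observations and assign midranks.
sorted (value, group, rank): (10,G2,1), (13,G2,2), (14,G1,3), (15,G1,4.5), (15,G4,4.5), (18,G3,6), (19,G3,7), (20,G3,8), (21,G4,9), (22,G4,10), (23,G3,11), (24,G2,12), (27,G1,13.5), (27,G2,13.5), (28,G2,15), (29,G4,16)
Step 2: Sum ranks within each group.
R_1 = 21 (n_1 = 3)
R_2 = 43.5 (n_2 = 5)
R_3 = 32 (n_3 = 4)
R_4 = 39.5 (n_4 = 4)
Step 3: H = 12/(N(N+1)) * sum(R_i^2/n_i) - 3(N+1)
     = 12/(16*17) * (21^2/3 + 43.5^2/5 + 32^2/4 + 39.5^2/4) - 3*17
     = 0.044118 * 1171.51 - 51
     = 0.684375.
Step 4: Ties present; correction factor C = 1 - 12/(16^3 - 16) = 0.997059. Corrected H = 0.684375 / 0.997059 = 0.686394.
Step 5: Under H0, H ~ chi^2(3); p-value = 0.876400.
Step 6: alpha = 0.05. fail to reject H0.

H = 0.6864, df = 3, p = 0.876400, fail to reject H0.


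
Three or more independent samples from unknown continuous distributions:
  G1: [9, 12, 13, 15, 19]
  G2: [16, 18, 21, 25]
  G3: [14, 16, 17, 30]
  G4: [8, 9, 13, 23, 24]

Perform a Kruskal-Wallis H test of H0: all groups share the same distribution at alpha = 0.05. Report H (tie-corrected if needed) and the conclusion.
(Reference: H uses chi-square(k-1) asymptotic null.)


Step 1: Combine all N = 18 observations and assign midranks.
sorted (value, group, rank): (8,G4,1), (9,G1,2.5), (9,G4,2.5), (12,G1,4), (13,G1,5.5), (13,G4,5.5), (14,G3,7), (15,G1,8), (16,G2,9.5), (16,G3,9.5), (17,G3,11), (18,G2,12), (19,G1,13), (21,G2,14), (23,G4,15), (24,G4,16), (25,G2,17), (30,G3,18)
Step 2: Sum ranks within each group.
R_1 = 33 (n_1 = 5)
R_2 = 52.5 (n_2 = 4)
R_3 = 45.5 (n_3 = 4)
R_4 = 40 (n_4 = 5)
Step 3: H = 12/(N(N+1)) * sum(R_i^2/n_i) - 3(N+1)
     = 12/(18*19) * (33^2/5 + 52.5^2/4 + 45.5^2/4 + 40^2/5) - 3*19
     = 0.035088 * 1744.42 - 57
     = 4.207895.
Step 4: Ties present; correction factor C = 1 - 18/(18^3 - 18) = 0.996904. Corrected H = 4.207895 / 0.996904 = 4.220963.
Step 5: Under H0, H ~ chi^2(3); p-value = 0.238571.
Step 6: alpha = 0.05. fail to reject H0.

H = 4.2210, df = 3, p = 0.238571, fail to reject H0.


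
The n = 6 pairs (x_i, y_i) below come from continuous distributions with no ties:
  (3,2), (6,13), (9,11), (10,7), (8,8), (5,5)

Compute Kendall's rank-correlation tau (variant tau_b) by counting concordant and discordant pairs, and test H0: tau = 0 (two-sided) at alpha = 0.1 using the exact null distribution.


Step 1: Enumerate the 15 unordered pairs (i,j) with i<j and classify each by sign(x_j-x_i) * sign(y_j-y_i).
  (1,2):dx=+3,dy=+11->C; (1,3):dx=+6,dy=+9->C; (1,4):dx=+7,dy=+5->C; (1,5):dx=+5,dy=+6->C
  (1,6):dx=+2,dy=+3->C; (2,3):dx=+3,dy=-2->D; (2,4):dx=+4,dy=-6->D; (2,5):dx=+2,dy=-5->D
  (2,6):dx=-1,dy=-8->C; (3,4):dx=+1,dy=-4->D; (3,5):dx=-1,dy=-3->C; (3,6):dx=-4,dy=-6->C
  (4,5):dx=-2,dy=+1->D; (4,6):dx=-5,dy=-2->C; (5,6):dx=-3,dy=-3->C
Step 2: C = 10, D = 5, total pairs = 15.
Step 3: tau = (C - D)/(n(n-1)/2) = (10 - 5)/15 = 0.333333.
Step 4: Exact two-sided p-value (enumerate n! = 720 permutations of y under H0): p = 0.469444.
Step 5: alpha = 0.1. fail to reject H0.

tau_b = 0.3333 (C=10, D=5), p = 0.469444, fail to reject H0.


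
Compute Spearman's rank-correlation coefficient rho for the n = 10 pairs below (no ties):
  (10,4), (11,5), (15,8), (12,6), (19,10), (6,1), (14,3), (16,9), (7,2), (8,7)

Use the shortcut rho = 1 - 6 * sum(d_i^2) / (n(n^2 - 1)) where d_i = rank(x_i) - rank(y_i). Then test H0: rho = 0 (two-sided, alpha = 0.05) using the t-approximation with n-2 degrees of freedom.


Step 1: Rank x and y separately (midranks; no ties here).
rank(x): 10->4, 11->5, 15->8, 12->6, 19->10, 6->1, 14->7, 16->9, 7->2, 8->3
rank(y): 4->4, 5->5, 8->8, 6->6, 10->10, 1->1, 3->3, 9->9, 2->2, 7->7
Step 2: d_i = R_x(i) - R_y(i); compute d_i^2.
  (4-4)^2=0, (5-5)^2=0, (8-8)^2=0, (6-6)^2=0, (10-10)^2=0, (1-1)^2=0, (7-3)^2=16, (9-9)^2=0, (2-2)^2=0, (3-7)^2=16
sum(d^2) = 32.
Step 3: rho = 1 - 6*32 / (10*(10^2 - 1)) = 1 - 192/990 = 0.806061.
Step 4: Under H0, t = rho * sqrt((n-2)/(1-rho^2)) = 3.8522 ~ t(8).
Step 5: Two-sided p-value from the t-distribution with 8 df = 0.004862.
Step 6: alpha = 0.05. reject H0.

rho = 0.8061, p = 0.004862, reject H0 at alpha = 0.05.


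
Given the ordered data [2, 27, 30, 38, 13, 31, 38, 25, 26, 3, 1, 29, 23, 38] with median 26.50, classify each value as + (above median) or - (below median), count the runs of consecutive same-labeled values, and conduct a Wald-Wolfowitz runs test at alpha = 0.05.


Step 1: Compute median = 26.50; label A = above, B = below.
Labels in order: BAAABAABBBBABA  (n_A = 7, n_B = 7)
Step 2: Count runs R = 8.
Step 3: Under H0 (random ordering), E[R] = 2*n_A*n_B/(n_A+n_B) + 1 = 2*7*7/14 + 1 = 8.0000.
        Var[R] = 2*n_A*n_B*(2*n_A*n_B - n_A - n_B) / ((n_A+n_B)^2 * (n_A+n_B-1)) = 8232/2548 = 3.2308.
        SD[R] = 1.7974.
Step 4: R = E[R], so z = 0 with no continuity correction.
Step 5: Two-sided p-value via normal approximation = 2*(1 - Phi(|z|)) = 1.000000.
Step 6: alpha = 0.05. fail to reject H0.

R = 8, z = 0.0000, p = 1.000000, fail to reject H0.


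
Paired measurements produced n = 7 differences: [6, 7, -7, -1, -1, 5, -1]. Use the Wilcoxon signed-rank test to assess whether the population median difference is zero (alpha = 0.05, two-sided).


Step 1: Drop any zero differences (none here) and take |d_i|.
|d| = [6, 7, 7, 1, 1, 5, 1]
Step 2: Midrank |d_i| (ties get averaged ranks).
ranks: |6|->5, |7|->6.5, |7|->6.5, |1|->2, |1|->2, |5|->4, |1|->2
Step 3: Attach original signs; sum ranks with positive sign and with negative sign.
W+ = 5 + 6.5 + 4 = 15.5
W- = 6.5 + 2 + 2 + 2 = 12.5
(Check: W+ + W- = 28 should equal n(n+1)/2 = 28.)
Step 4: Test statistic W = min(W+, W-) = 12.5.
Step 5: Ties in |d|, so use the tie-corrected normal approximation.
        E[W] = n(n+1)/4 = 7*8/4 = 14.
        Tie groups: |d|=1 (t=3), |d|=7 (t=2); sum(t^3 - t) = 30.
        Var[W] = n(n+1)(2n+1)/24 - sum(t^3-t)/48 = 840/24 - 30/48 = 34.375.
        z = (W - E[W]) / sqrt(Var[W]) = (12.5 - 14) / 5.8630 = -0.2558.
        Two-sided p = 2*Phi(z) = 0.798074.
Step 6: alpha = 0.05. fail to reject H0.

W+ = 15.5, W- = 12.5, W = min = 12.5, p = 0.798074, fail to reject H0.


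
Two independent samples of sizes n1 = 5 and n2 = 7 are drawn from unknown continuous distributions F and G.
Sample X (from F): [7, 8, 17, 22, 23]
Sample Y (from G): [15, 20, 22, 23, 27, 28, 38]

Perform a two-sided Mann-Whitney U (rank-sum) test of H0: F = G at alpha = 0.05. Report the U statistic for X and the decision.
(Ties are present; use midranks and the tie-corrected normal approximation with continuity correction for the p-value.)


Step 1: Combine and sort all 12 observations; assign midranks.
sorted (value, group): (7,X), (8,X), (15,Y), (17,X), (20,Y), (22,X), (22,Y), (23,X), (23,Y), (27,Y), (28,Y), (38,Y)
ranks: 7->1, 8->2, 15->3, 17->4, 20->5, 22->6.5, 22->6.5, 23->8.5, 23->8.5, 27->10, 28->11, 38->12
Step 2: Rank sum for X: R1 = 1 + 2 + 4 + 6.5 + 8.5 = 22.
Step 3: U_X = R1 - n1(n1+1)/2 = 22 - 5*6/2 = 22 - 15 = 7.
       U_Y = n1*n2 - U_X = 35 - 7 = 28.
Step 4: Ties are present, so use the tie-corrected normal approximation (with continuity correction) for the p-value.
Step 5: p-value = 0.103164; compare to alpha = 0.05. fail to reject H0.

U_X = 7, p = 0.103164, fail to reject H0 at alpha = 0.05.


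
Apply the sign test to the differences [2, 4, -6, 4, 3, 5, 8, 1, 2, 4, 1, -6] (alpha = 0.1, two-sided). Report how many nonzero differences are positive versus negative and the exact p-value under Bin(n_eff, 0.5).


Step 1: Discard zero differences. Original n = 12; n_eff = number of nonzero differences = 12.
Nonzero differences (with sign): +2, +4, -6, +4, +3, +5, +8, +1, +2, +4, +1, -6
Step 2: Count signs: positive = 10, negative = 2.
Step 3: Under H0: P(positive) = 0.5, so the number of positives S ~ Bin(12, 0.5).
Step 4: Two-sided exact p-value = sum of Bin(12,0.5) probabilities at or below the observed probability = 0.038574.
Step 5: alpha = 0.1. reject H0.

n_eff = 12, pos = 10, neg = 2, p = 0.038574, reject H0.


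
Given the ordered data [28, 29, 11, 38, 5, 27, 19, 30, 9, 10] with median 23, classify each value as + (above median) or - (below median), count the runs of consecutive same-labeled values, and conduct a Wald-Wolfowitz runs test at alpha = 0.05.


Step 1: Compute median = 23; label A = above, B = below.
Labels in order: AABABABABB  (n_A = 5, n_B = 5)
Step 2: Count runs R = 8.
Step 3: Under H0 (random ordering), E[R] = 2*n_A*n_B/(n_A+n_B) + 1 = 2*5*5/10 + 1 = 6.0000.
        Var[R] = 2*n_A*n_B*(2*n_A*n_B - n_A - n_B) / ((n_A+n_B)^2 * (n_A+n_B-1)) = 2000/900 = 2.2222.
        SD[R] = 1.4907.
Step 4: Continuity-corrected z = (R - 0.5 - E[R]) / SD[R] = (8 - 0.5 - 6.0000) / 1.4907 = 1.0062.
Step 5: Two-sided p-value via normal approximation = 2*(1 - Phi(|z|)) = 0.314305.
Step 6: alpha = 0.05. fail to reject H0.

R = 8, z = 1.0062, p = 0.314305, fail to reject H0.


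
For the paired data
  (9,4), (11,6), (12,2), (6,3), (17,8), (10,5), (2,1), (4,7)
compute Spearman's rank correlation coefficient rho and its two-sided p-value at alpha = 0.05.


Step 1: Rank x and y separately (midranks; no ties here).
rank(x): 9->4, 11->6, 12->7, 6->3, 17->8, 10->5, 2->1, 4->2
rank(y): 4->4, 6->6, 2->2, 3->3, 8->8, 5->5, 1->1, 7->7
Step 2: d_i = R_x(i) - R_y(i); compute d_i^2.
  (4-4)^2=0, (6-6)^2=0, (7-2)^2=25, (3-3)^2=0, (8-8)^2=0, (5-5)^2=0, (1-1)^2=0, (2-7)^2=25
sum(d^2) = 50.
Step 3: rho = 1 - 6*50 / (8*(8^2 - 1)) = 1 - 300/504 = 0.404762.
Step 4: Under H0, t = rho * sqrt((n-2)/(1-rho^2)) = 1.0842 ~ t(6).
Step 5: Two-sided p-value from the t-distribution with 6 df = 0.319889.
Step 6: alpha = 0.05. fail to reject H0.

rho = 0.4048, p = 0.319889, fail to reject H0 at alpha = 0.05.


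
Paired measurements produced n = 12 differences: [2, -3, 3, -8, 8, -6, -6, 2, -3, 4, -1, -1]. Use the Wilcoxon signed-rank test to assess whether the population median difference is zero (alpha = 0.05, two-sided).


Step 1: Drop any zero differences (none here) and take |d_i|.
|d| = [2, 3, 3, 8, 8, 6, 6, 2, 3, 4, 1, 1]
Step 2: Midrank |d_i| (ties get averaged ranks).
ranks: |2|->3.5, |3|->6, |3|->6, |8|->11.5, |8|->11.5, |6|->9.5, |6|->9.5, |2|->3.5, |3|->6, |4|->8, |1|->1.5, |1|->1.5
Step 3: Attach original signs; sum ranks with positive sign and with negative sign.
W+ = 3.5 + 6 + 11.5 + 3.5 + 8 = 32.5
W- = 6 + 11.5 + 9.5 + 9.5 + 6 + 1.5 + 1.5 = 45.5
(Check: W+ + W- = 78 should equal n(n+1)/2 = 78.)
Step 4: Test statistic W = min(W+, W-) = 32.5.
Step 5: Ties in |d|, so use the tie-corrected normal approximation.
        E[W] = n(n+1)/4 = 12*13/4 = 39.
        Tie groups: |d|=1 (t=2), |d|=2 (t=2), |d|=3 (t=3), |d|=6 (t=2), |d|=8 (t=2); sum(t^3 - t) = 48.
        Var[W] = n(n+1)(2n+1)/24 - sum(t^3-t)/48 = 3900/24 - 48/48 = 161.5.
        z = (W - E[W]) / sqrt(Var[W]) = (32.5 - 39) / 12.7083 = -0.5115.
        Two-sided p = 2*Phi(z) = 0.609016.
Step 6: alpha = 0.05. fail to reject H0.

W+ = 32.5, W- = 45.5, W = min = 32.5, p = 0.609016, fail to reject H0.


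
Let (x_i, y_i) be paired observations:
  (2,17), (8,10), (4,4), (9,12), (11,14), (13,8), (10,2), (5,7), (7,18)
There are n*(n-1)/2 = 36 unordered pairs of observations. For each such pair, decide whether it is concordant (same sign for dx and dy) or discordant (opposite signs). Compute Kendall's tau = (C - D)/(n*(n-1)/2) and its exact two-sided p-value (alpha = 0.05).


Step 1: Enumerate the 36 unordered pairs (i,j) with i<j and classify each by sign(x_j-x_i) * sign(y_j-y_i).
  (1,2):dx=+6,dy=-7->D; (1,3):dx=+2,dy=-13->D; (1,4):dx=+7,dy=-5->D; (1,5):dx=+9,dy=-3->D
  (1,6):dx=+11,dy=-9->D; (1,7):dx=+8,dy=-15->D; (1,8):dx=+3,dy=-10->D; (1,9):dx=+5,dy=+1->C
  (2,3):dx=-4,dy=-6->C; (2,4):dx=+1,dy=+2->C; (2,5):dx=+3,dy=+4->C; (2,6):dx=+5,dy=-2->D
  (2,7):dx=+2,dy=-8->D; (2,8):dx=-3,dy=-3->C; (2,9):dx=-1,dy=+8->D; (3,4):dx=+5,dy=+8->C
  (3,5):dx=+7,dy=+10->C; (3,6):dx=+9,dy=+4->C; (3,7):dx=+6,dy=-2->D; (3,8):dx=+1,dy=+3->C
  (3,9):dx=+3,dy=+14->C; (4,5):dx=+2,dy=+2->C; (4,6):dx=+4,dy=-4->D; (4,7):dx=+1,dy=-10->D
  (4,8):dx=-4,dy=-5->C; (4,9):dx=-2,dy=+6->D; (5,6):dx=+2,dy=-6->D; (5,7):dx=-1,dy=-12->C
  (5,8):dx=-6,dy=-7->C; (5,9):dx=-4,dy=+4->D; (6,7):dx=-3,dy=-6->C; (6,8):dx=-8,dy=-1->C
  (6,9):dx=-6,dy=+10->D; (7,8):dx=-5,dy=+5->D; (7,9):dx=-3,dy=+16->D; (8,9):dx=+2,dy=+11->C
Step 2: C = 17, D = 19, total pairs = 36.
Step 3: tau = (C - D)/(n(n-1)/2) = (17 - 19)/36 = -0.055556.
Step 4: Exact two-sided p-value (enumerate n! = 362880 permutations of y under H0): p = 0.919455.
Step 5: alpha = 0.05. fail to reject H0.

tau_b = -0.0556 (C=17, D=19), p = 0.919455, fail to reject H0.


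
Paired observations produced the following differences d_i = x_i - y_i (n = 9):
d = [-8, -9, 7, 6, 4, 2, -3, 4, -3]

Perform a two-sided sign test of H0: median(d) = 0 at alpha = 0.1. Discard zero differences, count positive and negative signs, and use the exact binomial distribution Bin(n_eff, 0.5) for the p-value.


Step 1: Discard zero differences. Original n = 9; n_eff = number of nonzero differences = 9.
Nonzero differences (with sign): -8, -9, +7, +6, +4, +2, -3, +4, -3
Step 2: Count signs: positive = 5, negative = 4.
Step 3: Under H0: P(positive) = 0.5, so the number of positives S ~ Bin(9, 0.5).
Step 4: Two-sided exact p-value = sum of Bin(9,0.5) probabilities at or below the observed probability = 1.000000.
Step 5: alpha = 0.1. fail to reject H0.

n_eff = 9, pos = 5, neg = 4, p = 1.000000, fail to reject H0.


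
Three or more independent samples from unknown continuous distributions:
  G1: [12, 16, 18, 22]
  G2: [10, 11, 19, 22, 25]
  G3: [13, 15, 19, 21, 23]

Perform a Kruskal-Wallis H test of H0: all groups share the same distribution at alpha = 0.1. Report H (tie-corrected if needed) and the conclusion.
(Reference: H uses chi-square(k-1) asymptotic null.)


Step 1: Combine all N = 14 observations and assign midranks.
sorted (value, group, rank): (10,G2,1), (11,G2,2), (12,G1,3), (13,G3,4), (15,G3,5), (16,G1,6), (18,G1,7), (19,G2,8.5), (19,G3,8.5), (21,G3,10), (22,G1,11.5), (22,G2,11.5), (23,G3,13), (25,G2,14)
Step 2: Sum ranks within each group.
R_1 = 27.5 (n_1 = 4)
R_2 = 37 (n_2 = 5)
R_3 = 40.5 (n_3 = 5)
Step 3: H = 12/(N(N+1)) * sum(R_i^2/n_i) - 3(N+1)
     = 12/(14*15) * (27.5^2/4 + 37^2/5 + 40.5^2/5) - 3*15
     = 0.057143 * 790.913 - 45
     = 0.195000.
Step 4: Ties present; correction factor C = 1 - 12/(14^3 - 14) = 0.995604. Corrected H = 0.195000 / 0.995604 = 0.195861.
Step 5: Under H0, H ~ chi^2(2); p-value = 0.906712.
Step 6: alpha = 0.1. fail to reject H0.

H = 0.1959, df = 2, p = 0.906712, fail to reject H0.


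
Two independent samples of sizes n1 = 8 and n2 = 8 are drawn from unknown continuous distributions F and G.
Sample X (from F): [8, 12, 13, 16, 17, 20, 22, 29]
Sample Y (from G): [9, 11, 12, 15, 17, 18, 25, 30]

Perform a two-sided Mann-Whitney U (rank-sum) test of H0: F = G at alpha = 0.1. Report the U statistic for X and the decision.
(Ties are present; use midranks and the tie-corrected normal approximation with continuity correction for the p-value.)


Step 1: Combine and sort all 16 observations; assign midranks.
sorted (value, group): (8,X), (9,Y), (11,Y), (12,X), (12,Y), (13,X), (15,Y), (16,X), (17,X), (17,Y), (18,Y), (20,X), (22,X), (25,Y), (29,X), (30,Y)
ranks: 8->1, 9->2, 11->3, 12->4.5, 12->4.5, 13->6, 15->7, 16->8, 17->9.5, 17->9.5, 18->11, 20->12, 22->13, 25->14, 29->15, 30->16
Step 2: Rank sum for X: R1 = 1 + 4.5 + 6 + 8 + 9.5 + 12 + 13 + 15 = 69.
Step 3: U_X = R1 - n1(n1+1)/2 = 69 - 8*9/2 = 69 - 36 = 33.
       U_Y = n1*n2 - U_X = 64 - 33 = 31.
Step 4: Ties are present, so use the tie-corrected normal approximation (with continuity correction) for the p-value.
Step 5: p-value = 0.958060; compare to alpha = 0.1. fail to reject H0.

U_X = 33, p = 0.958060, fail to reject H0 at alpha = 0.1.


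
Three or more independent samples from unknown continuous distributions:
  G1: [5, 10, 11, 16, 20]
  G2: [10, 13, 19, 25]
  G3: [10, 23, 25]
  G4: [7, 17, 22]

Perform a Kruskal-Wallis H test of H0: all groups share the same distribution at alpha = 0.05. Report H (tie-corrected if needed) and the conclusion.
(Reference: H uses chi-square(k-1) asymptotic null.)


Step 1: Combine all N = 15 observations and assign midranks.
sorted (value, group, rank): (5,G1,1), (7,G4,2), (10,G1,4), (10,G2,4), (10,G3,4), (11,G1,6), (13,G2,7), (16,G1,8), (17,G4,9), (19,G2,10), (20,G1,11), (22,G4,12), (23,G3,13), (25,G2,14.5), (25,G3,14.5)
Step 2: Sum ranks within each group.
R_1 = 30 (n_1 = 5)
R_2 = 35.5 (n_2 = 4)
R_3 = 31.5 (n_3 = 3)
R_4 = 23 (n_4 = 3)
Step 3: H = 12/(N(N+1)) * sum(R_i^2/n_i) - 3(N+1)
     = 12/(15*16) * (30^2/5 + 35.5^2/4 + 31.5^2/3 + 23^2/3) - 3*16
     = 0.050000 * 1002.15 - 48
     = 2.107292.
Step 4: Ties present; correction factor C = 1 - 30/(15^3 - 15) = 0.991071. Corrected H = 2.107292 / 0.991071 = 2.126276.
Step 5: Under H0, H ~ chi^2(3); p-value = 0.546615.
Step 6: alpha = 0.05. fail to reject H0.

H = 2.1263, df = 3, p = 0.546615, fail to reject H0.


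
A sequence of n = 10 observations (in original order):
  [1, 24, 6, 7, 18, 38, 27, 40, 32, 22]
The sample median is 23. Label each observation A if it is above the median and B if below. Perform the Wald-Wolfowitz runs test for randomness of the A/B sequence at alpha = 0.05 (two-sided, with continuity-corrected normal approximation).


Step 1: Compute median = 23; label A = above, B = below.
Labels in order: BABBBAAAAB  (n_A = 5, n_B = 5)
Step 2: Count runs R = 5.
Step 3: Under H0 (random ordering), E[R] = 2*n_A*n_B/(n_A+n_B) + 1 = 2*5*5/10 + 1 = 6.0000.
        Var[R] = 2*n_A*n_B*(2*n_A*n_B - n_A - n_B) / ((n_A+n_B)^2 * (n_A+n_B-1)) = 2000/900 = 2.2222.
        SD[R] = 1.4907.
Step 4: Continuity-corrected z = (R + 0.5 - E[R]) / SD[R] = (5 + 0.5 - 6.0000) / 1.4907 = -0.3354.
Step 5: Two-sided p-value via normal approximation = 2*(1 - Phi(|z|)) = 0.737316.
Step 6: alpha = 0.05. fail to reject H0.

R = 5, z = -0.3354, p = 0.737316, fail to reject H0.


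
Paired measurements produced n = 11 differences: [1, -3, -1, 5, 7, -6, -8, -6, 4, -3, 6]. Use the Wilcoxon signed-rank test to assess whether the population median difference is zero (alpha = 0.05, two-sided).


Step 1: Drop any zero differences (none here) and take |d_i|.
|d| = [1, 3, 1, 5, 7, 6, 8, 6, 4, 3, 6]
Step 2: Midrank |d_i| (ties get averaged ranks).
ranks: |1|->1.5, |3|->3.5, |1|->1.5, |5|->6, |7|->10, |6|->8, |8|->11, |6|->8, |4|->5, |3|->3.5, |6|->8
Step 3: Attach original signs; sum ranks with positive sign and with negative sign.
W+ = 1.5 + 6 + 10 + 5 + 8 = 30.5
W- = 3.5 + 1.5 + 8 + 11 + 8 + 3.5 = 35.5
(Check: W+ + W- = 66 should equal n(n+1)/2 = 66.)
Step 4: Test statistic W = min(W+, W-) = 30.5.
Step 5: Ties in |d|, so use the tie-corrected normal approximation.
        E[W] = n(n+1)/4 = 11*12/4 = 33.
        Tie groups: |d|=1 (t=2), |d|=3 (t=2), |d|=6 (t=3); sum(t^3 - t) = 36.
        Var[W] = n(n+1)(2n+1)/24 - sum(t^3-t)/48 = 3036/24 - 36/48 = 125.75.
        z = (W - E[W]) / sqrt(Var[W]) = (30.5 - 33) / 11.2138 = -0.2229.
        Two-sided p = 2*Phi(z) = 0.823583.
Step 6: alpha = 0.05. fail to reject H0.

W+ = 30.5, W- = 35.5, W = min = 30.5, p = 0.823583, fail to reject H0.


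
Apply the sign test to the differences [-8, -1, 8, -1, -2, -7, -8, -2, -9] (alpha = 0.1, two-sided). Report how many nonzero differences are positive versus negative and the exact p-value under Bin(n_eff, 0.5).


Step 1: Discard zero differences. Original n = 9; n_eff = number of nonzero differences = 9.
Nonzero differences (with sign): -8, -1, +8, -1, -2, -7, -8, -2, -9
Step 2: Count signs: positive = 1, negative = 8.
Step 3: Under H0: P(positive) = 0.5, so the number of positives S ~ Bin(9, 0.5).
Step 4: Two-sided exact p-value = sum of Bin(9,0.5) probabilities at or below the observed probability = 0.039062.
Step 5: alpha = 0.1. reject H0.

n_eff = 9, pos = 1, neg = 8, p = 0.039062, reject H0.


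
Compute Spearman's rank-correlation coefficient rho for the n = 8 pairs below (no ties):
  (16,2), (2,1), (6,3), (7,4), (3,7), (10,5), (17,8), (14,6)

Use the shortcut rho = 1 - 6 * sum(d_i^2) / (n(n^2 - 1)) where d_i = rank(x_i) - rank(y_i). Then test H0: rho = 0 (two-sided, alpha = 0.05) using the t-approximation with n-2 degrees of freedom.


Step 1: Rank x and y separately (midranks; no ties here).
rank(x): 16->7, 2->1, 6->3, 7->4, 3->2, 10->5, 17->8, 14->6
rank(y): 2->2, 1->1, 3->3, 4->4, 7->7, 5->5, 8->8, 6->6
Step 2: d_i = R_x(i) - R_y(i); compute d_i^2.
  (7-2)^2=25, (1-1)^2=0, (3-3)^2=0, (4-4)^2=0, (2-7)^2=25, (5-5)^2=0, (8-8)^2=0, (6-6)^2=0
sum(d^2) = 50.
Step 3: rho = 1 - 6*50 / (8*(8^2 - 1)) = 1 - 300/504 = 0.404762.
Step 4: Under H0, t = rho * sqrt((n-2)/(1-rho^2)) = 1.0842 ~ t(6).
Step 5: Two-sided p-value from the t-distribution with 6 df = 0.319889.
Step 6: alpha = 0.05. fail to reject H0.

rho = 0.4048, p = 0.319889, fail to reject H0 at alpha = 0.05.
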